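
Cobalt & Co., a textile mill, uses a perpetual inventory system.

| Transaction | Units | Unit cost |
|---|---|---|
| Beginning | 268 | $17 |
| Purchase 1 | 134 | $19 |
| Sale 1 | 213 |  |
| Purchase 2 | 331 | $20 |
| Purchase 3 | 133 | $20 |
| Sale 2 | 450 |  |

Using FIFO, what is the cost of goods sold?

COGS = $12,322

Sale 1 (213) [FIFO — oldest first]: 213 @ $17 = $3,621
Sale 2 (450) [FIFO — oldest first]: 55 @ $17 + 134 @ $19 + 261 @ $20 = $8,701
Total COGS = $3,621 + $8,701 = $12,322
Ending inventory: 70 @ $20 + 133 @ $20 = $4,060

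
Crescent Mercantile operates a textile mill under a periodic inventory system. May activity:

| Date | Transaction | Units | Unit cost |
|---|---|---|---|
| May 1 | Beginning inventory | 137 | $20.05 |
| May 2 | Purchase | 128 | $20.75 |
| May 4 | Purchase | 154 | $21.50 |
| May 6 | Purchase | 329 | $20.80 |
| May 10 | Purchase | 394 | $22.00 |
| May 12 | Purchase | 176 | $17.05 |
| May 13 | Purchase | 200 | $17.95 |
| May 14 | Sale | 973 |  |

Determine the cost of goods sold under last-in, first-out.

COGS = $19,481.20

May 14, 973 sold [LIFO — newest first]: 200 @ $17.95 + 176 @ $17.05 + 394 @ $22.00 + 203 @ $20.80 = $19,481.20
Ending inventory: 137 @ $20.05 + 128 @ $20.75 + 154 @ $21.50 + 126 @ $20.80 = $11,334.65
Check: goods available $30,815.85 = COGS $19,481.20 + ending $11,334.65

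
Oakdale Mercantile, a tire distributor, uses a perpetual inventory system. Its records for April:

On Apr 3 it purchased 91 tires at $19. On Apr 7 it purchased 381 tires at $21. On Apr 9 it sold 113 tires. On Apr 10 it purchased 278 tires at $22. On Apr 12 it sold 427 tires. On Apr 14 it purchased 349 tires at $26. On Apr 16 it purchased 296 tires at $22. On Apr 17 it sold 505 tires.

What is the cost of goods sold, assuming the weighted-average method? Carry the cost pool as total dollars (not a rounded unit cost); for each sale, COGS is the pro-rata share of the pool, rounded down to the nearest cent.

COGS = $23,227.66

After Apr 3: 91 on hand, pool $1,729.00 (≈ $19.0000 each)
After Apr 7: 472 on hand, pool $9,730.00 (≈ $20.6144 each)
Apr 9, sell 113: 113/472 × $9,730.00 → $2,329.42
After Apr 10: 637 on hand, pool $13,516.58 (≈ $21.2191 each)
Apr 12, sell 427: 427/637 × $13,516.58 → $9,060.56
After Apr 14: 559 on hand, pool $13,530.02 (≈ $24.2040 each)
After Apr 16: 855 on hand, pool $20,042.02 (≈ $23.4410 each)
Apr 17, sell 505: 505/855 × $20,042.02 → $11,837.68
Total COGS = $2,329.42 + $9,060.56 + $11,837.68 = $23,227.66
Ending inventory (cost pool remaining) = $8,204.34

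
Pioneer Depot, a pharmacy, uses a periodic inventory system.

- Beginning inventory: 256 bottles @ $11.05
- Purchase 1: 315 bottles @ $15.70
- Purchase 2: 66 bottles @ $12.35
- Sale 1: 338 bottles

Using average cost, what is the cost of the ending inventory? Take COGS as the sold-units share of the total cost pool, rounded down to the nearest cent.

Sale 1, sell 338: 338/637 × $8,589.40 → $4,557.64
Ending inventory (cost pool remaining) = $4,031.76

Ending inventory = $4,031.76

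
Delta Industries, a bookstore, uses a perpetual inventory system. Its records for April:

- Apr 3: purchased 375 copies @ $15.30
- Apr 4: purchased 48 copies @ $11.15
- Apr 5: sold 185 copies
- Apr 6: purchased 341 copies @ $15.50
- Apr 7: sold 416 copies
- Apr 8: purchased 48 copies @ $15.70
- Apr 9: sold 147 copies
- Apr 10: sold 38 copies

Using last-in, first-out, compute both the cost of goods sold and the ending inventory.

COGS = $11,914.00; ending inventory = $397.80

Apr 5, 185 sold [LIFO — newest first]: 48 @ $11.15 + 137 @ $15.30 = $2,631.30
Apr 7, 416 sold [LIFO — newest first]: 341 @ $15.50 + 75 @ $15.30 = $6,433.00
Apr 9, 147 sold [LIFO — newest first]: 48 @ $15.70 + 99 @ $15.30 = $2,268.30
Apr 10, 38 sold [LIFO — newest first]: 38 @ $15.30 = $581.40
Total COGS = $2,631.30 + $6,433.00 + $2,268.30 + $581.40 = $11,914.00
Ending inventory: 26 @ $15.30 = $397.80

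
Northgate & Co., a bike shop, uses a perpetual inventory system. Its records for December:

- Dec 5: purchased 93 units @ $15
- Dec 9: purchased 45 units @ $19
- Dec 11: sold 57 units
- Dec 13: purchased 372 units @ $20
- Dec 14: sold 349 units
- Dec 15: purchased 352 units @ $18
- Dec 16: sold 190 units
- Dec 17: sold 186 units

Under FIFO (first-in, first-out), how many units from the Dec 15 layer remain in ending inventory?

Dec 11, 57 sold [FIFO — oldest first]: 57 @ $15 = $855
Dec 14, 349 sold [FIFO — oldest first]: 36 @ $15 + 45 @ $19 + 268 @ $20 = $6,755
Dec 16, 190 sold [FIFO — oldest first]: 104 @ $20 + 86 @ $18 = $3,628
Dec 17, 186 sold [FIFO — oldest first]: 186 @ $18 = $3,348
Total COGS = $855 + $6,755 + $3,628 + $3,348 = $14,586
Ending inventory: 80 @ $18 = $1,440

80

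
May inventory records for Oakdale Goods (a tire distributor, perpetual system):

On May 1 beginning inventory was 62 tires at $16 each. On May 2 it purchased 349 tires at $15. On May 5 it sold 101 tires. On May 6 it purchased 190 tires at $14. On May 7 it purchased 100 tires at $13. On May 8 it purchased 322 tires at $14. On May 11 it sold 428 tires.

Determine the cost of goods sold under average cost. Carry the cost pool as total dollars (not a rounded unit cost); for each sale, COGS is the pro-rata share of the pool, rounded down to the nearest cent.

After May 1: 62 on hand, pool $992.00 (≈ $16.0000 each)
After May 2: 411 on hand, pool $6,227.00 (≈ $15.1509 each)
May 5, sell 101: 101/411 × $6,227.00 → $1,530.23
After May 6: 500 on hand, pool $7,356.77 (≈ $14.7135 each)
After May 7: 600 on hand, pool $8,656.77 (≈ $14.4280 each)
After May 8: 922 on hand, pool $13,164.77 (≈ $14.2785 each)
May 11, sell 428: 428/922 × $13,164.77 → $6,111.19
Total COGS = $1,530.23 + $6,111.19 = $7,641.42
Ending inventory (cost pool remaining) = $7,053.58

COGS = $7,641.42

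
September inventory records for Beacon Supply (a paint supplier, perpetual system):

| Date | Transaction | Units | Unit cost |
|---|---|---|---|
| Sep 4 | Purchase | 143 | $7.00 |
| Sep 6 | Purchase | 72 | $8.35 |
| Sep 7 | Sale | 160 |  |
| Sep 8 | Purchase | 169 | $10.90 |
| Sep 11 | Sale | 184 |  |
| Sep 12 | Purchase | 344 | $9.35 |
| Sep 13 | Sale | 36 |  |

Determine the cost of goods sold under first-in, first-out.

COGS = $3,400.70

Sep 7, 160 sold [FIFO — oldest first]: 143 @ $7.00 + 17 @ $8.35 = $1,142.95
Sep 11, 184 sold [FIFO — oldest first]: 55 @ $8.35 + 129 @ $10.90 = $1,865.35
Sep 13, 36 sold [FIFO — oldest first]: 36 @ $10.90 = $392.40
Total COGS = $1,142.95 + $1,865.35 + $392.40 = $3,400.70
Ending inventory: 4 @ $10.90 + 344 @ $9.35 = $3,260.00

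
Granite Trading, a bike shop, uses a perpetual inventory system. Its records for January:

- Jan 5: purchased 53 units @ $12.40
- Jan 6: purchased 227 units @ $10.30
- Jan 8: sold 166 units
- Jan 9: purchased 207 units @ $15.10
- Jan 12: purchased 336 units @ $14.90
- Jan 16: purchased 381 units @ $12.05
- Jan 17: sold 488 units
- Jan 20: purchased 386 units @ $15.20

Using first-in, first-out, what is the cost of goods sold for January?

Jan 8, 166 sold [FIFO — oldest first]: 53 @ $12.40 + 113 @ $10.30 = $1,821.10
Jan 17, 488 sold [FIFO — oldest first]: 114 @ $10.30 + 207 @ $15.10 + 167 @ $14.90 = $6,788.20
Total COGS = $1,821.10 + $6,788.20 = $8,609.30
Ending inventory: 169 @ $14.90 + 381 @ $12.05 + 386 @ $15.20 = $12,976.35

COGS = $8,609.30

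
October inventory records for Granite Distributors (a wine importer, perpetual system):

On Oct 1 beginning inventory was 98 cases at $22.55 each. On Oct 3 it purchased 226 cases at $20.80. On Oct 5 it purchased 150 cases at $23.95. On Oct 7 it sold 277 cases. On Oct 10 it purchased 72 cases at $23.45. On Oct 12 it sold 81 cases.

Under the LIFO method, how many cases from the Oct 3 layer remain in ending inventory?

Oct 7, 277 sold [LIFO — newest first]: 150 @ $23.95 + 127 @ $20.80 = $6,234.10
Oct 12, 81 sold [LIFO — newest first]: 72 @ $23.45 + 9 @ $20.80 = $1,875.60
Total COGS = $6,234.10 + $1,875.60 = $8,109.70
Ending inventory: 98 @ $22.55 + 90 @ $20.80 = $4,081.90
Check: goods available $12,191.60 = COGS $8,109.70 + ending $4,081.90

90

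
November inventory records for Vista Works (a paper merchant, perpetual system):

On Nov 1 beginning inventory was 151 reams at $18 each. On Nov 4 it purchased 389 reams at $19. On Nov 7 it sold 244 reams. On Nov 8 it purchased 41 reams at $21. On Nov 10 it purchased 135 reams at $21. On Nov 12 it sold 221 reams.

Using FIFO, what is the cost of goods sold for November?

COGS = $8,684

Nov 7, 244 sold [FIFO — oldest first]: 151 @ $18 + 93 @ $19 = $4,485
Nov 12, 221 sold [FIFO — oldest first]: 221 @ $19 = $4,199
Total COGS = $4,485 + $4,199 = $8,684
Ending inventory: 75 @ $19 + 41 @ $21 + 135 @ $21 = $5,121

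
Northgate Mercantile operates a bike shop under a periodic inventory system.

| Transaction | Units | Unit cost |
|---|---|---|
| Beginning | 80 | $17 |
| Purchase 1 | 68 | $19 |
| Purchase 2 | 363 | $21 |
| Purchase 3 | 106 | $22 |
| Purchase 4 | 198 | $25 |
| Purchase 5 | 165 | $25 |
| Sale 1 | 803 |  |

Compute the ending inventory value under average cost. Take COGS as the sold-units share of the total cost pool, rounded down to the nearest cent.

Sale 1, sell 803: 803/980 × $21,682.00 → $17,765.96
Ending inventory (cost pool remaining) = $3,916.04

Ending inventory = $3,916.04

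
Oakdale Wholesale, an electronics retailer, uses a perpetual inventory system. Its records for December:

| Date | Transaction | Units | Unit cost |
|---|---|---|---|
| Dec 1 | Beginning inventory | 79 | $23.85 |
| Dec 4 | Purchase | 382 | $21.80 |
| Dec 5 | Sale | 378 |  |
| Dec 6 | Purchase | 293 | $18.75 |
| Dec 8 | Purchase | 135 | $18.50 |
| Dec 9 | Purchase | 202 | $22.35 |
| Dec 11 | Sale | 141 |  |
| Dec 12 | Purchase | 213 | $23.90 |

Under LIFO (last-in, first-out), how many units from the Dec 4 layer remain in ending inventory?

Dec 5, 378 sold [LIFO — newest first]: 378 @ $21.80 = $8,240.40
Dec 11, 141 sold [LIFO — newest first]: 141 @ $22.35 = $3,151.35
Total COGS = $8,240.40 + $3,151.35 = $11,391.75
Ending inventory: 79 @ $23.85 + 4 @ $21.80 + 293 @ $18.75 + 135 @ $18.50 + 61 @ $22.35 + 213 @ $23.90 = $16,416.65

4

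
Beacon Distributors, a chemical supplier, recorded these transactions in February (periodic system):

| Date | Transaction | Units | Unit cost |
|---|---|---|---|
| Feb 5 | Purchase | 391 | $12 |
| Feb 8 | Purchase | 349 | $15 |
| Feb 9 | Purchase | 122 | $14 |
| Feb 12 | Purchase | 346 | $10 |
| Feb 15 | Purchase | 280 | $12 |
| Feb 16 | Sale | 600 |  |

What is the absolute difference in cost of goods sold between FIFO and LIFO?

$1,267

FIFO COGS: 391 @ $12 + 209 @ $15 = $7,827
LIFO COGS: 280 @ $12 + 320 @ $10 = $6,560
Difference = |$7,827 − $6,560| = $1,267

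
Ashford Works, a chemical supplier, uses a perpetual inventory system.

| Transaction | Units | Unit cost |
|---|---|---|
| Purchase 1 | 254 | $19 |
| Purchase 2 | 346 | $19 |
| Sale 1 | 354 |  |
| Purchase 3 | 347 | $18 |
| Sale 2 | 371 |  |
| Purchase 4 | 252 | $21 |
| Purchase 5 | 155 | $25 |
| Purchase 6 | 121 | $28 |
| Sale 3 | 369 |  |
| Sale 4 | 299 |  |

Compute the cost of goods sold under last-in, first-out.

Sale 1 (354) [LIFO — newest first]: 346 @ $19 + 8 @ $19 = $6,726
Sale 2 (371) [LIFO — newest first]: 347 @ $18 + 24 @ $19 = $6,702
Sale 3 (369) [LIFO — newest first]: 121 @ $28 + 155 @ $25 + 93 @ $21 = $9,216
Sale 4 (299) [LIFO — newest first]: 159 @ $21 + 140 @ $19 = $5,999
Total COGS = $6,726 + $6,702 + $9,216 + $5,999 = $28,643
Ending inventory: 82 @ $19 = $1,558

COGS = $28,643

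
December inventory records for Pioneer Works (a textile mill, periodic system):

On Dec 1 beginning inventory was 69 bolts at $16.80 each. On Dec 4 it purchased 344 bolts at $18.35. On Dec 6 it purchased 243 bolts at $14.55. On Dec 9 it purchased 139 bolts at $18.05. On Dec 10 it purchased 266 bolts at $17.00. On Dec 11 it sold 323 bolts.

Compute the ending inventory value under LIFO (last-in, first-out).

Ending inventory = $12,487.35

Dec 11, 323 sold [LIFO — newest first]: 266 @ $17.00 + 57 @ $18.05 = $5,550.85
Ending inventory: 69 @ $16.80 + 344 @ $18.35 + 243 @ $14.55 + 82 @ $18.05 = $12,487.35
Check: goods available $18,038.20 = COGS $5,550.85 + ending $12,487.35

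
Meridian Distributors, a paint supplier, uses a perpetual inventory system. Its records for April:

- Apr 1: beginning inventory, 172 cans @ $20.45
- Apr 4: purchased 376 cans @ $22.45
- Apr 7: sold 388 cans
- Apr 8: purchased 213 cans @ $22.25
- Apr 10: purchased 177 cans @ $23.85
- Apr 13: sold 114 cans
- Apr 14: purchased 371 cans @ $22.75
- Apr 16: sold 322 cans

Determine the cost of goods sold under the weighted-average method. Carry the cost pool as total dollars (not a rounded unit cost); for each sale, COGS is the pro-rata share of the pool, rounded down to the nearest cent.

After Apr 1: 172 on hand, pool $3,517.40 (≈ $20.4500 each)
After Apr 4: 548 on hand, pool $11,958.60 (≈ $21.8223 each)
Apr 7, sell 388: 388/548 × $11,958.60 → $8,467.03
After Apr 8: 373 on hand, pool $8,230.82 (≈ $22.0665 each)
After Apr 10: 550 on hand, pool $12,452.27 (≈ $22.6405 each)
Apr 13, sell 114: 114/550 × $12,452.27 → $2,581.01
After Apr 14: 807 on hand, pool $18,311.51 (≈ $22.6908 each)
Apr 16, sell 322: 322/807 × $18,311.51 → $7,306.45
Total COGS = $8,467.03 + $2,581.01 + $7,306.45 = $18,354.49
Ending inventory (cost pool remaining) = $11,005.06
Check: goods available $29,359.55 = COGS $18,354.49 + ending $11,005.06

COGS = $18,354.49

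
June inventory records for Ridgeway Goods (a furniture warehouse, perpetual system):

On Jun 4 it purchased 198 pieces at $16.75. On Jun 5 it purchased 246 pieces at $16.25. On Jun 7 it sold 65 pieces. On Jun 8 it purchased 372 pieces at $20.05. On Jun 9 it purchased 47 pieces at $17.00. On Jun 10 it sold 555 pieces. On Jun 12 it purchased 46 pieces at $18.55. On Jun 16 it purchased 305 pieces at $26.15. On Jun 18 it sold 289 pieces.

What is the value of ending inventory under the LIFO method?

Ending inventory = $5,319.45

Jun 7, 65 sold [LIFO — newest first]: 65 @ $16.25 = $1,056.25
Jun 10, 555 sold [LIFO — newest first]: 47 @ $17.00 + 372 @ $20.05 + 136 @ $16.25 = $10,467.60
Jun 18, 289 sold [LIFO — newest first]: 289 @ $26.15 = $7,557.35
Total COGS = $1,056.25 + $10,467.60 + $7,557.35 = $19,081.20
Ending inventory: 198 @ $16.75 + 45 @ $16.25 + 46 @ $18.55 + 16 @ $26.15 = $5,319.45
Check: goods available $24,400.65 = COGS $19,081.20 + ending $5,319.45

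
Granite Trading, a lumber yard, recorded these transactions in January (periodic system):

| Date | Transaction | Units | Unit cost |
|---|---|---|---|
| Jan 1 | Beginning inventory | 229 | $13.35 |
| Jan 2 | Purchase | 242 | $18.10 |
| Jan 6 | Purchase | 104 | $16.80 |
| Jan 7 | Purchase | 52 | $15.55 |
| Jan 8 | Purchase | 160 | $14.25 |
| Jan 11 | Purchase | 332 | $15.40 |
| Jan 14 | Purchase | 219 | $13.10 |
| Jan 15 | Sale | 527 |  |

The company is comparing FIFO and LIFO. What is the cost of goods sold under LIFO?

FIFO COGS: 229 @ $13.35 + 242 @ $18.10 + 56 @ $16.80 = $8,378.15
LIFO COGS: 219 @ $13.10 + 308 @ $15.40 = $7,612.10

COGS = $7,612.10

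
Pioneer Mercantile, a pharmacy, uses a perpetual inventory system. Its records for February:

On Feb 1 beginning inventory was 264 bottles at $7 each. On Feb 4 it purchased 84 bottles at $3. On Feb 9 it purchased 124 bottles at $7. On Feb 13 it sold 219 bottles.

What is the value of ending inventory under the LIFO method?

Feb 13, 219 sold [LIFO — newest first]: 124 @ $7 + 84 @ $3 + 11 @ $7 = $1,197
Ending inventory: 253 @ $7 = $1,771

Ending inventory = $1,771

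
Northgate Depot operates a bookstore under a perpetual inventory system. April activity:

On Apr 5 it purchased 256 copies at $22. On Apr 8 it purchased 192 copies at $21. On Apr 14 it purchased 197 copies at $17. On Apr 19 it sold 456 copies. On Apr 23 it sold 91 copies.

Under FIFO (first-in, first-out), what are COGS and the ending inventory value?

Apr 19, 456 sold [FIFO — oldest first]: 256 @ $22 + 192 @ $21 + 8 @ $17 = $9,800
Apr 23, 91 sold [FIFO — oldest first]: 91 @ $17 = $1,547
Total COGS = $9,800 + $1,547 = $11,347
Ending inventory: 98 @ $17 = $1,666
Check: goods available $13,013 = COGS $11,347 + ending $1,666

COGS = $11,347; ending inventory = $1,666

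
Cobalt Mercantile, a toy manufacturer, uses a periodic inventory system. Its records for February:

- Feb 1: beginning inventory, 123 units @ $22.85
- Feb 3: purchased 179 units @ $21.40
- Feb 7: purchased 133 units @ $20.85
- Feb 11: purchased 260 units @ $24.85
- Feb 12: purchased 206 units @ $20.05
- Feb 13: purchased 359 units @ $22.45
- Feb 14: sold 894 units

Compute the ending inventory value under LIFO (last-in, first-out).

Ending inventory = $7,975.55

Feb 14, 894 sold [LIFO — newest first]: 359 @ $22.45 + 206 @ $20.05 + 260 @ $24.85 + 69 @ $20.85 = $20,089.50
Ending inventory: 123 @ $22.85 + 179 @ $21.40 + 64 @ $20.85 = $7,975.55
Check: goods available $28,065.05 = COGS $20,089.50 + ending $7,975.55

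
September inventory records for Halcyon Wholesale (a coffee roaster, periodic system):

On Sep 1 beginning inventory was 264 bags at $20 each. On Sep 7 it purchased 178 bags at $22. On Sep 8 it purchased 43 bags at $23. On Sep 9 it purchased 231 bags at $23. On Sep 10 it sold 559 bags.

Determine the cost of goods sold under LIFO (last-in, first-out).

COGS = $12,358

Sep 10, 559 sold [LIFO — newest first]: 231 @ $23 + 43 @ $23 + 178 @ $22 + 107 @ $20 = $12,358
Ending inventory: 157 @ $20 = $3,140
Check: goods available $15,498 = COGS $12,358 + ending $3,140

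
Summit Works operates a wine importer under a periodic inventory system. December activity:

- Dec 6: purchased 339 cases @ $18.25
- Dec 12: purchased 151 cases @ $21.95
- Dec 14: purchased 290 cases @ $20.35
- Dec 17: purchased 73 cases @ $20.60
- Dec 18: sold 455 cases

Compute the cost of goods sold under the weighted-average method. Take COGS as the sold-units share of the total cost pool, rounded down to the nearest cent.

Dec 18, sell 455: 455/853 × $16,906.50 → $9,018.12
Ending inventory (cost pool remaining) = $7,888.38

COGS = $9,018.12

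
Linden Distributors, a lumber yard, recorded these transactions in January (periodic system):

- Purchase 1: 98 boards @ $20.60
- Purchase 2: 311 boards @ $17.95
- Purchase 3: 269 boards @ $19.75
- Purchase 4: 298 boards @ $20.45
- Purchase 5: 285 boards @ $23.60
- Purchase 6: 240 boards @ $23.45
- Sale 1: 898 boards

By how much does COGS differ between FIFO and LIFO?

FIFO COGS: 98 @ $20.60 + 311 @ $17.95 + 269 @ $19.75 + 220 @ $20.45 = $17,413.00
LIFO COGS: 240 @ $23.45 + 285 @ $23.60 + 298 @ $20.45 + 75 @ $19.75 = $19,929.35
Difference = |$17,413.00 − $19,929.35| = $2,516.35

$2,516.35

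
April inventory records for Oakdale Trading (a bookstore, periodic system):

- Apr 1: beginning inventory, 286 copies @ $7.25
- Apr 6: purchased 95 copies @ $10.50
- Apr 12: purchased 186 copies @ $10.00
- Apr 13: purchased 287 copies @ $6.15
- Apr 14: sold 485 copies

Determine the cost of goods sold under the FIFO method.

Apr 14, 485 sold [FIFO — oldest first]: 286 @ $7.25 + 95 @ $10.50 + 104 @ $10.00 = $4,111.00
Ending inventory: 82 @ $10.00 + 287 @ $6.15 = $2,585.05

COGS = $4,111.00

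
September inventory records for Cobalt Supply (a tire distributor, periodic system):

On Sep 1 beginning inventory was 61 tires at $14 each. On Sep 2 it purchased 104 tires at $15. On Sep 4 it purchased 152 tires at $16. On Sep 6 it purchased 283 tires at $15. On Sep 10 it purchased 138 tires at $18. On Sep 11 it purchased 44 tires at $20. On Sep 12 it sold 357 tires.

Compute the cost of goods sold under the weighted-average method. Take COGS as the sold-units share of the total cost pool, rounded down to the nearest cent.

Sep 12, sell 357: 357/782 × $12,455.00 → $5,685.97
Ending inventory (cost pool remaining) = $6,769.03

COGS = $5,685.97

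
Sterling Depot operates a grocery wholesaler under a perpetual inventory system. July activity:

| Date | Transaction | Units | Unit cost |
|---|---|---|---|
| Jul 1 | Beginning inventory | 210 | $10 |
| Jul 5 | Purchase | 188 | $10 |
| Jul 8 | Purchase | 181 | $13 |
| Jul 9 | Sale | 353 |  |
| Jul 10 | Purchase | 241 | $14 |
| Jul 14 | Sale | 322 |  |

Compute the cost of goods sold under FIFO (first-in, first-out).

COGS = $7,677

Jul 9, 353 sold [FIFO — oldest first]: 210 @ $10 + 143 @ $10 = $3,530
Jul 14, 322 sold [FIFO — oldest first]: 45 @ $10 + 181 @ $13 + 96 @ $14 = $4,147
Total COGS = $3,530 + $4,147 = $7,677
Ending inventory: 145 @ $14 = $2,030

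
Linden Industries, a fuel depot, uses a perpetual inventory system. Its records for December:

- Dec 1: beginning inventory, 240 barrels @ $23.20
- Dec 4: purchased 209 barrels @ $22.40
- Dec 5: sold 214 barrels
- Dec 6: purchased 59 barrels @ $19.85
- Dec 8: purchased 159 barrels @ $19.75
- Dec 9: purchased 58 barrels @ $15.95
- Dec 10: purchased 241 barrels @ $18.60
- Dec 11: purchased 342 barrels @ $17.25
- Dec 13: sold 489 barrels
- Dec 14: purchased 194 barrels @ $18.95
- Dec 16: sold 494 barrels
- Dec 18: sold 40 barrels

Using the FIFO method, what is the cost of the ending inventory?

Dec 5, 214 sold [FIFO — oldest first]: 214 @ $23.20 = $4,964.80
Dec 13, 489 sold [FIFO — oldest first]: 26 @ $23.20 + 209 @ $22.40 + 59 @ $19.85 + 159 @ $19.75 + 36 @ $15.95 = $10,170.40
Dec 16, 494 sold [FIFO — oldest first]: 22 @ $15.95 + 241 @ $18.60 + 231 @ $17.25 = $8,818.25
Dec 18, 40 sold [FIFO — oldest first]: 40 @ $17.25 = $690.00
Total COGS = $4,964.80 + $10,170.40 + $8,818.25 + $690.00 = $24,643.45
Ending inventory: 71 @ $17.25 + 194 @ $18.95 = $4,901.05

Ending inventory = $4,901.05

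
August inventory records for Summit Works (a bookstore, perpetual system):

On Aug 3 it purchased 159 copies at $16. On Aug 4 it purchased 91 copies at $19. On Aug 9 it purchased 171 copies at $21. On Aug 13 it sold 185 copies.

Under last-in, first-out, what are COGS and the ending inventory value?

COGS = $3,857; ending inventory = $4,007

Aug 13, 185 sold [LIFO — newest first]: 171 @ $21 + 14 @ $19 = $3,857
Ending inventory: 159 @ $16 + 77 @ $19 = $4,007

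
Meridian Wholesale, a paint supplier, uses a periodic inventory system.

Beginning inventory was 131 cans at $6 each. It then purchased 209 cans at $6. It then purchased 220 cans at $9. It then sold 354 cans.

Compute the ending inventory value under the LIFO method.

Ending inventory = $1,236

Sale 1 (354) [LIFO — newest first]: 220 @ $9 + 134 @ $6 = $2,784
Ending inventory: 131 @ $6 + 75 @ $6 = $1,236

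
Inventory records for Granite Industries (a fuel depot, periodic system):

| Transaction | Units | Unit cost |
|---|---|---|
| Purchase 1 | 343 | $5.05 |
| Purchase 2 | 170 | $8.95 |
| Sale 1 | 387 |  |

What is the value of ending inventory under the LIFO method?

Sale 1 (387) [LIFO — newest first]: 170 @ $8.95 + 217 @ $5.05 = $2,617.35
Ending inventory: 126 @ $5.05 = $636.30

Ending inventory = $636.30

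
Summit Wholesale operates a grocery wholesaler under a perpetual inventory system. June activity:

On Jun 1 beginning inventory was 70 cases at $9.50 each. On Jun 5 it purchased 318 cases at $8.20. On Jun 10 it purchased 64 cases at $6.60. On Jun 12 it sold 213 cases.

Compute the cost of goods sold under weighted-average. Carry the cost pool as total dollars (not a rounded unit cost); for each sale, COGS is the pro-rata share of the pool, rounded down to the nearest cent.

COGS = $1,741.22

After Jun 1: 70 on hand, pool $665.00 (≈ $9.5000 each)
After Jun 5: 388 on hand, pool $3,272.60 (≈ $8.4345 each)
After Jun 10: 452 on hand, pool $3,695.00 (≈ $8.1748 each)
Jun 12, sell 213: 213/452 × $3,695.00 → $1,741.22
Ending inventory (cost pool remaining) = $1,953.78
Check: goods available $3,695.00 = COGS $1,741.22 + ending $1,953.78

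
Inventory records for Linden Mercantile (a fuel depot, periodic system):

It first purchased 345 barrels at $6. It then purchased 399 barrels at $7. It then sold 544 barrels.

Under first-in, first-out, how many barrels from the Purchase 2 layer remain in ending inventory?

200

Sale 1 (544) [FIFO — oldest first]: 345 @ $6 + 199 @ $7 = $3,463
Ending inventory: 200 @ $7 = $1,400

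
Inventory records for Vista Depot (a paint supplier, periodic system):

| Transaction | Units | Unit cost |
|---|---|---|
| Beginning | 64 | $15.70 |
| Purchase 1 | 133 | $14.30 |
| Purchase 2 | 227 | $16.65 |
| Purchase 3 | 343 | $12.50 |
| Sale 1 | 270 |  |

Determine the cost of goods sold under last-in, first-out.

Sale 1 (270) [LIFO — newest first]: 270 @ $12.50 = $3,375.00
Ending inventory: 64 @ $15.70 + 133 @ $14.30 + 227 @ $16.65 + 73 @ $12.50 = $7,598.75

COGS = $3,375.00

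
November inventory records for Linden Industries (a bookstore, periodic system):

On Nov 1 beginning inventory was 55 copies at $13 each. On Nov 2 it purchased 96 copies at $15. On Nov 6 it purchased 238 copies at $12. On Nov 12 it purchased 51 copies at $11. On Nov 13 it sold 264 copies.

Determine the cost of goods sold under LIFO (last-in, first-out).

Nov 13, 264 sold [LIFO — newest first]: 51 @ $11 + 213 @ $12 = $3,117
Ending inventory: 55 @ $13 + 96 @ $15 + 25 @ $12 = $2,455
Check: goods available $5,572 = COGS $3,117 + ending $2,455

COGS = $3,117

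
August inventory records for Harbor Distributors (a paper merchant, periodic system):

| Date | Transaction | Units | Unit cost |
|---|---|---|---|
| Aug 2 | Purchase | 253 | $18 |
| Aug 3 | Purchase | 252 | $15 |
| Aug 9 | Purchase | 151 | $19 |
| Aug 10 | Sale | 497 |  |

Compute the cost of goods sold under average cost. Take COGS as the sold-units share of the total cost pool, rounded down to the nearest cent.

Aug 10, sell 497: 497/656 × $11,203.00 → $8,487.63
Ending inventory (cost pool remaining) = $2,715.37

COGS = $8,487.63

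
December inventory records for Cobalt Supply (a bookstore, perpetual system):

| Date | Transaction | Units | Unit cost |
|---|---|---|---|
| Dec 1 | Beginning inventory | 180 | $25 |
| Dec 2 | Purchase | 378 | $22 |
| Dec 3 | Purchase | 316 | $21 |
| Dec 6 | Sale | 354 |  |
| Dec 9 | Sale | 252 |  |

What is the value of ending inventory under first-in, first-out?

Dec 6, 354 sold [FIFO — oldest first]: 180 @ $25 + 174 @ $22 = $8,328
Dec 9, 252 sold [FIFO — oldest first]: 204 @ $22 + 48 @ $21 = $5,496
Total COGS = $8,328 + $5,496 = $13,824
Ending inventory: 268 @ $21 = $5,628

Ending inventory = $5,628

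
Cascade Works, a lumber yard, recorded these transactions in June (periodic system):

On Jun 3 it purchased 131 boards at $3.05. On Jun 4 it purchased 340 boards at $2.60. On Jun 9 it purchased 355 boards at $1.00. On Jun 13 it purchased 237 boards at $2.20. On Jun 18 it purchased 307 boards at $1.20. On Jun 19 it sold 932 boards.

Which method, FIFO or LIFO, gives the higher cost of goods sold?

FIFO COGS: 131 @ $3.05 + 340 @ $2.60 + 355 @ $1.00 + 106 @ $2.20 = $1,871.75
LIFO COGS: 307 @ $1.20 + 237 @ $2.20 + 355 @ $1.00 + 33 @ $2.60 = $1,330.60

FIFO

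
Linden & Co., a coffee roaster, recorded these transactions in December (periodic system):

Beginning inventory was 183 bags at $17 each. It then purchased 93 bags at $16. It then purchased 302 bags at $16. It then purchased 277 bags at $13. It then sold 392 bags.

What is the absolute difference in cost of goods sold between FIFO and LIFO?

FIFO COGS: 183 @ $17 + 93 @ $16 + 116 @ $16 = $6,455
LIFO COGS: 277 @ $13 + 115 @ $16 = $5,441
Difference = |$6,455 − $5,441| = $1,014

$1,014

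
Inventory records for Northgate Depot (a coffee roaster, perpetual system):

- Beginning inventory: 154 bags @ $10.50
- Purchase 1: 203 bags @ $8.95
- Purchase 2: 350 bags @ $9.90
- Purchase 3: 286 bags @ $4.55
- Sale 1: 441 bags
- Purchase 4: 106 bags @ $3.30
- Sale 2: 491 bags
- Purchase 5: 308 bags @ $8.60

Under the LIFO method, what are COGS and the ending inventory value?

COGS = $6,816.60; ending inventory = $4,382.15

Sale 1 (441) [LIFO — newest first]: 286 @ $4.55 + 155 @ $9.90 = $2,835.80
Sale 2 (491) [LIFO — newest first]: 106 @ $3.30 + 195 @ $9.90 + 190 @ $8.95 = $3,980.80
Total COGS = $2,835.80 + $3,980.80 = $6,816.60
Ending inventory: 154 @ $10.50 + 13 @ $8.95 + 308 @ $8.60 = $4,382.15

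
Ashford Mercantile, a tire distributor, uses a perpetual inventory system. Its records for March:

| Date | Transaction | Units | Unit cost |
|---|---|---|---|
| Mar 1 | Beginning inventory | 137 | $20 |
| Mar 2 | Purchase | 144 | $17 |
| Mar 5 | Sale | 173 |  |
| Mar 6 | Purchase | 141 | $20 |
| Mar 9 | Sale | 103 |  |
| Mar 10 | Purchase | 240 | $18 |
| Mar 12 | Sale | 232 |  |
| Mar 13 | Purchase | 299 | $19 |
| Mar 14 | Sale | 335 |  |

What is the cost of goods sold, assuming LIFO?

Mar 5, 173 sold [LIFO — newest first]: 144 @ $17 + 29 @ $20 = $3,028
Mar 9, 103 sold [LIFO — newest first]: 103 @ $20 = $2,060
Mar 12, 232 sold [LIFO — newest first]: 232 @ $18 = $4,176
Mar 14, 335 sold [LIFO — newest first]: 299 @ $19 + 8 @ $18 + 28 @ $20 = $6,385
Total COGS = $3,028 + $2,060 + $4,176 + $6,385 = $15,649
Ending inventory: 108 @ $20 + 10 @ $20 = $2,360

COGS = $15,649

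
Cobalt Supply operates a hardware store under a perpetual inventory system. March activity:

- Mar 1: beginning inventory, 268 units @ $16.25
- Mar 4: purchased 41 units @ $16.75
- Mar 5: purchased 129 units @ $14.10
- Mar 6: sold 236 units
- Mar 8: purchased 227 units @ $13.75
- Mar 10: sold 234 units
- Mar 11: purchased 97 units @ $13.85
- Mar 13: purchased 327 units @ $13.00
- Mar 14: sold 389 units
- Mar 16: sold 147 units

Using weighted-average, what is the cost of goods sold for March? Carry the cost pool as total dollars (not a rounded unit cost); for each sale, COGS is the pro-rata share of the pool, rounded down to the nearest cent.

After Mar 1: 268 on hand, pool $4,355.00 (≈ $16.2500 each)
After Mar 4: 309 on hand, pool $5,041.75 (≈ $16.3163 each)
After Mar 5: 438 on hand, pool $6,860.65 (≈ $15.6636 each)
Mar 6, sell 236: 236/438 × $6,860.65 → $3,696.60
After Mar 8: 429 on hand, pool $6,285.30 (≈ $14.6510 each)
Mar 10, sell 234: 234/429 × $6,285.30 → $3,428.34
After Mar 11: 292 on hand, pool $4,200.41 (≈ $14.3850 each)
After Mar 13: 619 on hand, pool $8,451.41 (≈ $13.6533 each)
Mar 14, sell 389: 389/619 × $8,451.41 → $5,311.14
Mar 16, sell 147: 147/230 × $3,140.27 → $2,007.04
Total COGS = $3,696.60 + $3,428.34 + $5,311.14 + $2,007.04 = $14,443.12
Ending inventory (cost pool remaining) = $1,133.23
Check: goods available $15,576.35 = COGS $14,443.12 + ending $1,133.23

COGS = $14,443.12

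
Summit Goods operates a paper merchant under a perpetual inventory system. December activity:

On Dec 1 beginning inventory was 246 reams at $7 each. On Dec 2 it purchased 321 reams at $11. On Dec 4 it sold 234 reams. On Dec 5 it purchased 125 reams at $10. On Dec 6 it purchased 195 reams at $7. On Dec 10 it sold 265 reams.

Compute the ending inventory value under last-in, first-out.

Dec 4, 234 sold [LIFO — newest first]: 234 @ $11 = $2,574
Dec 10, 265 sold [LIFO — newest first]: 195 @ $7 + 70 @ $10 = $2,065
Total COGS = $2,574 + $2,065 = $4,639
Ending inventory: 246 @ $7 + 87 @ $11 + 55 @ $10 = $3,229

Ending inventory = $3,229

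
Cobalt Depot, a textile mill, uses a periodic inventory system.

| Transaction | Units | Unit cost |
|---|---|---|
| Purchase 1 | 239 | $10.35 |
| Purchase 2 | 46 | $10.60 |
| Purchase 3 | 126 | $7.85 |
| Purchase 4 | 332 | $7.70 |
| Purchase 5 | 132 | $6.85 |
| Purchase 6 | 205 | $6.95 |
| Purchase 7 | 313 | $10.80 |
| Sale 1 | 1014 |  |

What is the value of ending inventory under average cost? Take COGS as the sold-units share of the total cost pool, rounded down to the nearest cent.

Sale 1, sell 1014: 1014/1393 × $12,216.10 → $8,892.40
Ending inventory (cost pool remaining) = $3,323.70
Check: goods available $12,216.10 = COGS $8,892.40 + ending $3,323.70

Ending inventory = $3,323.70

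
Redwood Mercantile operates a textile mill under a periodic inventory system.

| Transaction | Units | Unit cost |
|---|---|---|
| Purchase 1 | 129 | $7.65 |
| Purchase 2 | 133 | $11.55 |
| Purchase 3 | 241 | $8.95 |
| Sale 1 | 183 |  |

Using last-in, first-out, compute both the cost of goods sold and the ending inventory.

Sale 1 (183) [LIFO — newest first]: 183 @ $8.95 = $1,637.85
Ending inventory: 129 @ $7.65 + 133 @ $11.55 + 58 @ $8.95 = $3,042.10
Check: goods available $4,679.95 = COGS $1,637.85 + ending $3,042.10

COGS = $1,637.85; ending inventory = $3,042.10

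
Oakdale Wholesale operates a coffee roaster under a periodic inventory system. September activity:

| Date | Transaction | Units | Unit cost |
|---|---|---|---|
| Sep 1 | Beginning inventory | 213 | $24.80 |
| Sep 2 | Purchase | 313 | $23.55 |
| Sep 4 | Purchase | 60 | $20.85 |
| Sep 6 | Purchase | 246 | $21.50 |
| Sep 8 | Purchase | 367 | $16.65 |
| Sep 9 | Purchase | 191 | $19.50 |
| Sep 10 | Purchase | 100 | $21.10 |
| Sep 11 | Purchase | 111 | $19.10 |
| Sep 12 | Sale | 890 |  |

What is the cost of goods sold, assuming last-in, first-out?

COGS = $16,666.65

Sep 12, 890 sold [LIFO — newest first]: 111 @ $19.10 + 100 @ $21.10 + 191 @ $19.50 + 367 @ $16.65 + 121 @ $21.50 = $16,666.65
Ending inventory: 213 @ $24.80 + 313 @ $23.55 + 60 @ $20.85 + 125 @ $21.50 = $16,592.05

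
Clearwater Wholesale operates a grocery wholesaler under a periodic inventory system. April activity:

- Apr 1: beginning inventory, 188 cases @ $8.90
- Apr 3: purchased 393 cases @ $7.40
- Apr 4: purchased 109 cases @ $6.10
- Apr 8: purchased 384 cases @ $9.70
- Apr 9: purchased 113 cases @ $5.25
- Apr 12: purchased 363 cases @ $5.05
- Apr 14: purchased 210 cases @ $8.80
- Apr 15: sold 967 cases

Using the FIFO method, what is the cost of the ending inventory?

Ending inventory = $5,312.30

Apr 15, 967 sold [FIFO — oldest first]: 188 @ $8.90 + 393 @ $7.40 + 109 @ $6.10 + 277 @ $9.70 = $7,933.20
Ending inventory: 107 @ $9.70 + 113 @ $5.25 + 363 @ $5.05 + 210 @ $8.80 = $5,312.30
Check: goods available $13,245.50 = COGS $7,933.20 + ending $5,312.30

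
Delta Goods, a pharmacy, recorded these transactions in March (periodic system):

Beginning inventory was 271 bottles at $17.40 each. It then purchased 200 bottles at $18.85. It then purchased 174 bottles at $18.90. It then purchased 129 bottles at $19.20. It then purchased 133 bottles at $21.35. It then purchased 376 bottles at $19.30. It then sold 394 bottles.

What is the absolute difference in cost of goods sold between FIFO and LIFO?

FIFO COGS: 271 @ $17.40 + 123 @ $18.85 = $7,033.95
LIFO COGS: 376 @ $19.30 + 18 @ $21.35 = $7,641.10
Difference = |$7,033.95 − $7,641.10| = $607.15

$607.15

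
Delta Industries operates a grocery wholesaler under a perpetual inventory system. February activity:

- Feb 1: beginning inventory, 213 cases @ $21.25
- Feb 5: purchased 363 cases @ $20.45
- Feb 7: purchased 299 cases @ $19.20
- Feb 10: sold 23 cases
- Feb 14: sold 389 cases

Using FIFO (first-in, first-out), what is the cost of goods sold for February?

COGS = $8,595.80

Feb 10, 23 sold [FIFO — oldest first]: 23 @ $21.25 = $488.75
Feb 14, 389 sold [FIFO — oldest first]: 190 @ $21.25 + 199 @ $20.45 = $8,107.05
Total COGS = $488.75 + $8,107.05 = $8,595.80
Ending inventory: 164 @ $20.45 + 299 @ $19.20 = $9,094.60
Check: goods available $17,690.40 = COGS $8,595.80 + ending $9,094.60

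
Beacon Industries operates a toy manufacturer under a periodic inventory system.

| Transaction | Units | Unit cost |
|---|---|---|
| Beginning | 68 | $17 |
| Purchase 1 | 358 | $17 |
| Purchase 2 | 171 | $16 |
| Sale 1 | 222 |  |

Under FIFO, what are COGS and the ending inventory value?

COGS = $3,774; ending inventory = $6,204

Sale 1 (222) [FIFO — oldest first]: 68 @ $17 + 154 @ $17 = $3,774
Ending inventory: 204 @ $17 + 171 @ $16 = $6,204
Check: goods available $9,978 = COGS $3,774 + ending $6,204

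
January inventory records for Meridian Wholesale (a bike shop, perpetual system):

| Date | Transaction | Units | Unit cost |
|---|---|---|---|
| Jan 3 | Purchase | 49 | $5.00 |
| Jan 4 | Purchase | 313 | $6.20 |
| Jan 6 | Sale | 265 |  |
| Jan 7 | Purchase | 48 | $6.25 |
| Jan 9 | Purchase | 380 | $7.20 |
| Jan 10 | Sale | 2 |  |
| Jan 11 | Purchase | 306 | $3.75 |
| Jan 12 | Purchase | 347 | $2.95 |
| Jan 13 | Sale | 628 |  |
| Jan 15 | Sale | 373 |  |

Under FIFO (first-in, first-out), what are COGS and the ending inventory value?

COGS = $6,876.50; ending inventory = $516.25

Jan 6, 265 sold [FIFO — oldest first]: 49 @ $5.00 + 216 @ $6.20 = $1,584.20
Jan 10, 2 sold [FIFO — oldest first]: 2 @ $6.20 = $12.40
Jan 13, 628 sold [FIFO — oldest first]: 95 @ $6.20 + 48 @ $6.25 + 380 @ $7.20 + 105 @ $3.75 = $4,018.75
Jan 15, 373 sold [FIFO — oldest first]: 201 @ $3.75 + 172 @ $2.95 = $1,261.15
Total COGS = $1,584.20 + $12.40 + $4,018.75 + $1,261.15 = $6,876.50
Ending inventory: 175 @ $2.95 = $516.25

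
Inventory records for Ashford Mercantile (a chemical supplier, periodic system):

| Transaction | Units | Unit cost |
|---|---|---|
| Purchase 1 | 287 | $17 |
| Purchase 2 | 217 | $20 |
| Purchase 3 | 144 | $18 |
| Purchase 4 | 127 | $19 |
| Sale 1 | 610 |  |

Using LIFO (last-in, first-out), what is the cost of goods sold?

COGS = $11,419

Sale 1 (610) [LIFO — newest first]: 127 @ $19 + 144 @ $18 + 217 @ $20 + 122 @ $17 = $11,419
Ending inventory: 165 @ $17 = $2,805
Check: goods available $14,224 = COGS $11,419 + ending $2,805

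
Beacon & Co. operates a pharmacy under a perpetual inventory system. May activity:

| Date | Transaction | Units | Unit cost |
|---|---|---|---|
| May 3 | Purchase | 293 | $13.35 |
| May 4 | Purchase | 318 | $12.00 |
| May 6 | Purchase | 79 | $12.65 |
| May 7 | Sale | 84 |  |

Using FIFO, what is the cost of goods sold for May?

COGS = $1,121.40

May 7, 84 sold [FIFO — oldest first]: 84 @ $13.35 = $1,121.40
Ending inventory: 209 @ $13.35 + 318 @ $12.00 + 79 @ $12.65 = $7,605.50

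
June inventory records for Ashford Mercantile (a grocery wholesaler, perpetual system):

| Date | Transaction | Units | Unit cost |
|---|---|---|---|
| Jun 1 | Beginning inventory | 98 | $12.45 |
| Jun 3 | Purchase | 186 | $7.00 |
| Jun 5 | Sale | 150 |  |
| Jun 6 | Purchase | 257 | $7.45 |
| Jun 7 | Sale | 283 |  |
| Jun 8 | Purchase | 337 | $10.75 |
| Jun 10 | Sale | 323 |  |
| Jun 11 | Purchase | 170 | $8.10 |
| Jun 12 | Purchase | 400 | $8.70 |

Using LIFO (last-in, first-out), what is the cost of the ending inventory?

Ending inventory = $6,297.60

Jun 5, 150 sold [LIFO — newest first]: 150 @ $7.00 = $1,050.00
Jun 7, 283 sold [LIFO — newest first]: 257 @ $7.45 + 26 @ $7.00 = $2,096.65
Jun 10, 323 sold [LIFO — newest first]: 323 @ $10.75 = $3,472.25
Total COGS = $1,050.00 + $2,096.65 + $3,472.25 = $6,618.90
Ending inventory: 98 @ $12.45 + 10 @ $7.00 + 14 @ $10.75 + 170 @ $8.10 + 400 @ $8.70 = $6,297.60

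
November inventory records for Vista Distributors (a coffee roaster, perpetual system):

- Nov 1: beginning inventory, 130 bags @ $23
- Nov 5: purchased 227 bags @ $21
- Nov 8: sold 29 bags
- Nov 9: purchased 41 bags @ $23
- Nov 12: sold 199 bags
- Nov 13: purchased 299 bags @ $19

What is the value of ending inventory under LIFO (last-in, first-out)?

Nov 8, 29 sold [LIFO — newest first]: 29 @ $21 = $609
Nov 12, 199 sold [LIFO — newest first]: 41 @ $23 + 158 @ $21 = $4,261
Total COGS = $609 + $4,261 = $4,870
Ending inventory: 130 @ $23 + 40 @ $21 + 299 @ $19 = $9,511
Check: goods available $14,381 = COGS $4,870 + ending $9,511

Ending inventory = $9,511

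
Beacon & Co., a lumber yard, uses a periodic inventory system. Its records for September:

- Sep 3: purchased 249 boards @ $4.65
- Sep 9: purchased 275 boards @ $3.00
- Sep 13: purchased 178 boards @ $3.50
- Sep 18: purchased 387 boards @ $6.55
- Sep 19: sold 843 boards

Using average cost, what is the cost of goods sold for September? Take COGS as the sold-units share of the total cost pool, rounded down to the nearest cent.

Sep 19, sell 843: 843/1089 × $5,140.70 → $3,979.43
Ending inventory (cost pool remaining) = $1,161.27
Check: goods available $5,140.70 = COGS $3,979.43 + ending $1,161.27

COGS = $3,979.43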